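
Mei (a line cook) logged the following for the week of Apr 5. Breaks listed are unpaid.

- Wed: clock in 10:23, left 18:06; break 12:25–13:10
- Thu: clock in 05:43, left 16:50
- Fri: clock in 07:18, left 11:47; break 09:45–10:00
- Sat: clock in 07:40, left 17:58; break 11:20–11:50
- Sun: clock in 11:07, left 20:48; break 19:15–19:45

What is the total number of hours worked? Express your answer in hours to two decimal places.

Wed: 10:23–18:06 = 7 h 43 min; less 45 min break → 6 h 58 min
Thu: 05:43–16:50 = 11 h 7 min
Fri: 07:18–11:47 = 4 h 29 min; less 15 min break → 4 h 14 min
Sat: 07:40–17:58 = 10 h 18 min; less 30 min break → 9 h 48 min
Sun: 11:07–20:48 = 9 h 41 min; less 30 min break → 9 h 11 min
Total: 6 h 58 min + 11 h 7 min + 4 h 14 min + 9 h 48 min + 9 h 11 min = 41 h 18 min.

41.30 hours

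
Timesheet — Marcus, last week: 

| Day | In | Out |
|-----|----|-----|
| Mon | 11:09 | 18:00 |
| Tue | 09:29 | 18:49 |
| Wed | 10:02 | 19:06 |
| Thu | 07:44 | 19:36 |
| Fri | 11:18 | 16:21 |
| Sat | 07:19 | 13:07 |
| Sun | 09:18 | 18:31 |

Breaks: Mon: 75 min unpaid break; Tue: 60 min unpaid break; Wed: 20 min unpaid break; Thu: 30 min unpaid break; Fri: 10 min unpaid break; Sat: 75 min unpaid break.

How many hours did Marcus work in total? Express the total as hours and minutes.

52 h 41 min

Mon: 11:09–18:00 = 6 h 51 min; less 75 min break → 5 h 36 min
Tue: 09:29–18:49 = 9 h 20 min; less 60 min break → 8 h 20 min
Wed: 10:02–19:06 = 9 h 4 min; less 20 min break → 8 h 44 min
Thu: 07:44–19:36 = 11 h 52 min; less 30 min break → 11 h 22 min
Fri: 11:18–16:21 = 5 h 3 min; less 10 min break → 4 h 53 min
Sat: 07:19–13:07 = 5 h 48 min; less 75 min break → 4 h 33 min
Sun: 09:18–18:31 = 9 h 13 min
Total: 5 h 36 min + 8 h 20 min + 8 h 44 min + 11 h 22 min + 4 h 53 min + 4 h 33 min + 9 h 13 min = 52 h 41 min.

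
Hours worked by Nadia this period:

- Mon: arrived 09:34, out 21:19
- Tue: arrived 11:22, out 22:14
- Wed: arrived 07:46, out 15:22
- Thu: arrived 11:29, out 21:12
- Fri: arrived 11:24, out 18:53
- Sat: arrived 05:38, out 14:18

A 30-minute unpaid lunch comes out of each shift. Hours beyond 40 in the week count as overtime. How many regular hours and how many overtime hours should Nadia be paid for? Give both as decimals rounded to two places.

Mon: 09:34–21:19 = 11 h 45 min; less 30 min break → 11 h 15 min
Tue: 11:22–22:14 = 10 h 52 min; less 30 min break → 10 h 22 min
Wed: 07:46–15:22 = 7 h 36 min; less 30 min break → 7 h 6 min
Thu: 11:29–21:12 = 9 h 43 min; less 30 min break → 9 h 13 min
Fri: 11:24–18:53 = 7 h 29 min; less 30 min break → 6 h 59 min
Sat: 05:38–14:18 = 8 h 40 min; less 30 min break → 8 h 10 min
Total worked: 53 h 5 min = 53.08 h.
Threshold 40 h → overtime 13 h 5 min, regular 40 h 0 min.

Regular 40.00 hours, overtime 13.08 hours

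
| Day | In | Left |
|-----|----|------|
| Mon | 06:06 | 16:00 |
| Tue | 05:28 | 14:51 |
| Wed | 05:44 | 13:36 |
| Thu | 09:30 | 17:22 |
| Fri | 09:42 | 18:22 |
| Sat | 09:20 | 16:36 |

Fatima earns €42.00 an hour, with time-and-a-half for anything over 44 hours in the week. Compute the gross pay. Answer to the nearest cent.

Mon: 06:06–16:00 = 9 h 54 min
Tue: 05:28–14:51 = 9 h 23 min
Wed: 05:44–13:36 = 7 h 52 min
Thu: 09:30–17:22 = 7 h 52 min
Fri: 09:42–18:22 = 8 h 40 min
Sat: 09:20–16:36 = 7 h 16 min
Total worked: 50 h 57 min = 3057 min.
Regular 44 h 0 min = 2640 min at €42.00/h; overtime 6 h 57 min = 417 min at €63.00/h.
Pay = (2640 × €42.00 + 417 × €63.00) ÷ 60 = €2285.85.

€2285.85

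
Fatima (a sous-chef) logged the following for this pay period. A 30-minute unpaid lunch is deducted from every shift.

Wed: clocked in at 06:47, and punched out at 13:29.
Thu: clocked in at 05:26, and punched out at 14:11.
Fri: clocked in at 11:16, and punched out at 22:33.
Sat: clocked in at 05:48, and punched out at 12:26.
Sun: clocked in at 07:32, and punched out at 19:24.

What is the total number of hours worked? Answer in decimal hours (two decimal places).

Wed: 06:47–13:29 = 6 h 42 min; less 30 min break → 6 h 12 min
Thu: 05:26–14:11 = 8 h 45 min; less 30 min break → 8 h 15 min
Fri: 11:16–22:33 = 11 h 17 min; less 30 min break → 10 h 47 min
Sat: 05:48–12:26 = 6 h 38 min; less 30 min break → 6 h 8 min
Sun: 07:32–19:24 = 11 h 52 min; less 30 min break → 11 h 22 min
Total: 6 h 12 min + 8 h 15 min + 10 h 47 min + 6 h 8 min + 11 h 22 min = 42 h 44 min.

42.73 hours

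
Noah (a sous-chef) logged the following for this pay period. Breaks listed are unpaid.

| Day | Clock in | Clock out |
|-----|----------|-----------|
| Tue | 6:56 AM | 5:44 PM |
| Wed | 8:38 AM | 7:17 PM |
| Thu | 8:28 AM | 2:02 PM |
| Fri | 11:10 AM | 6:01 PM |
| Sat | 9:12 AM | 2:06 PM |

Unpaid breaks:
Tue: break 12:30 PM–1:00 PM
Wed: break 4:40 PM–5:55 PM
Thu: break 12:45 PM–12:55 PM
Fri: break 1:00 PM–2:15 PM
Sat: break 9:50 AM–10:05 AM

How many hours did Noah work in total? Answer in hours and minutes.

35 h 21 min

Tue: 6:56 AM–5:44 PM = 10 h 48 min; less 30 min break → 10 h 18 min
Wed: 8:38 AM–7:17 PM = 10 h 39 min; less 75 min break → 9 h 24 min
Thu: 8:28 AM–2:02 PM = 5 h 34 min; less 10 min break → 5 h 24 min
Fri: 11:10 AM–6:01 PM = 6 h 51 min; less 75 min break → 5 h 36 min
Sat: 9:12 AM–2:06 PM = 4 h 54 min; less 15 min break → 4 h 39 min
Total: 10 h 18 min + 9 h 24 min + 5 h 24 min + 5 h 36 min + 4 h 39 min = 35 h 21 min.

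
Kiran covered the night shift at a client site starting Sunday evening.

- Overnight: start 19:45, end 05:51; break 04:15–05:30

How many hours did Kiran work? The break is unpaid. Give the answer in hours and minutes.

8 h 51 min

Overnight: 19:45 → midnight = 4 h 15 min; midnight → 05:51 = 5 h 51 min; span 10 h 6 min; less 75 min break → 8 h 51 min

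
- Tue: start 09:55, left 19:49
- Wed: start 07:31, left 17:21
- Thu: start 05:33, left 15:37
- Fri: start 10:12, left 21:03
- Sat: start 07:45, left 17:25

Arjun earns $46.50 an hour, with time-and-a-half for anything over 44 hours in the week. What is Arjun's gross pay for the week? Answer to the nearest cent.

$2486.59

Tue: 09:55–19:49 = 9 h 54 min
Wed: 07:31–17:21 = 9 h 50 min
Thu: 05:33–15:37 = 10 h 4 min
Fri: 10:12–21:03 = 10 h 51 min
Sat: 07:45–17:25 = 9 h 40 min
Total worked: 50 h 19 min = 3019 min.
Regular 44 h 0 min = 2640 min at $46.50/h; overtime 6 h 19 min = 379 min at $69.75/h.
Pay = (2640 × $46.50 + 379 × $69.75) ÷ 60 = $2486.59.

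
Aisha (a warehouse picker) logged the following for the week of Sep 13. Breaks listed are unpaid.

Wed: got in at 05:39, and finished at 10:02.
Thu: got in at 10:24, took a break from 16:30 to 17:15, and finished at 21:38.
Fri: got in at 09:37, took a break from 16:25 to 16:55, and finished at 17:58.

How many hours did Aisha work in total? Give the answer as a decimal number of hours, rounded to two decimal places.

Wed: 05:39–10:02 = 4 h 23 min
Thu: 10:24–21:38 = 11 h 14 min; less 45 min break → 10 h 29 min
Fri: 09:37–17:58 = 8 h 21 min; less 30 min break → 7 h 51 min
Total: 4 h 23 min + 10 h 29 min + 7 h 51 min = 22 h 43 min.

22.72 hours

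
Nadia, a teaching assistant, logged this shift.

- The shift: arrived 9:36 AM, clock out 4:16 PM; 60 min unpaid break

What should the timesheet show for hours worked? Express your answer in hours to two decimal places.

5.67 hours

The shift: 9:36 AM–4:16 PM = 6 h 40 min; less 60 min break → 5 h 40 min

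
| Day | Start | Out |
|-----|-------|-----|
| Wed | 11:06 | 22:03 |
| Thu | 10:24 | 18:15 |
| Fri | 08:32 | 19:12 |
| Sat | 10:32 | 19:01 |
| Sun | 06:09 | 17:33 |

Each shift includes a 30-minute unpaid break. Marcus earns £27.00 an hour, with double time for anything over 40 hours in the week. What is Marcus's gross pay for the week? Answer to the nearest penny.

£1449.90

Wed: 11:06–22:03 = 10 h 57 min; less 30 min break → 10 h 27 min
Thu: 10:24–18:15 = 7 h 51 min; less 30 min break → 7 h 21 min
Fri: 08:32–19:12 = 10 h 40 min; less 30 min break → 10 h 10 min
Sat: 10:32–19:01 = 8 h 29 min; less 30 min break → 7 h 59 min
Sun: 06:09–17:33 = 11 h 24 min; less 30 min break → 10 h 54 min
Total worked: 46 h 51 min = 2811 min.
Regular 40 h 0 min = 2400 min at £27.00/h; overtime 6 h 51 min = 411 min at £54.00/h.
Pay = (2400 × £27.00 + 411 × £54.00) ÷ 60 = £1449.90.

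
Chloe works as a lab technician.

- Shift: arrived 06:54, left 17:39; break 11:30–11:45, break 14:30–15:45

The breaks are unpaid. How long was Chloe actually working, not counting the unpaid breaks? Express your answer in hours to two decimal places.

9.25 hours

Shift: 06:54–17:39 = 10 h 45 min; less 90 min break → 9 h 15 min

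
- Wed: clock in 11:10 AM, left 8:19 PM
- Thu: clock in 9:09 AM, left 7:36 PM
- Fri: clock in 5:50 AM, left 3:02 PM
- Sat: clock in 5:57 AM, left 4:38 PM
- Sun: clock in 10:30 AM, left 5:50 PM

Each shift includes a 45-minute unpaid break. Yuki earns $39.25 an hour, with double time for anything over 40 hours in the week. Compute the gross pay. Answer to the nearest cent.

Wed: 11:10 AM–8:19 PM = 9 h 9 min; less 45 min break → 8 h 24 min
Thu: 9:09 AM–7:36 PM = 10 h 27 min; less 45 min break → 9 h 42 min
Fri: 5:50 AM–3:02 PM = 9 h 12 min; less 45 min break → 8 h 27 min
Sat: 5:57 AM–4:38 PM = 10 h 41 min; less 45 min break → 9 h 56 min
Sun: 10:30 AM–5:50 PM = 7 h 20 min; less 45 min break → 6 h 35 min
Total worked: 43 h 4 min = 2584 min.
Regular 40 h 0 min = 2400 min at $39.25/h; overtime 3 h 4 min = 184 min at $78.50/h.
Pay = (2400 × $39.25 + 184 × $78.50) ÷ 60 = $1810.73.

$1810.73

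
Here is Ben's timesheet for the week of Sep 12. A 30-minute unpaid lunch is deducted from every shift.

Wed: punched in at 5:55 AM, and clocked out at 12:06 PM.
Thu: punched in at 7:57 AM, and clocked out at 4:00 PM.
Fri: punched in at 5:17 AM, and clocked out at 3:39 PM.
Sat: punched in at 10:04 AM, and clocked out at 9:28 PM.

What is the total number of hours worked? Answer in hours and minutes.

34 h 0 min

Wed: 5:55 AM–12:06 PM = 6 h 11 min; less 30 min break → 5 h 41 min
Thu: 7:57 AM–4:00 PM = 8 h 3 min; less 30 min break → 7 h 33 min
Fri: 5:17 AM–3:39 PM = 10 h 22 min; less 30 min break → 9 h 52 min
Sat: 10:04 AM–9:28 PM = 11 h 24 min; less 30 min break → 10 h 54 min
Total: 5 h 41 min + 7 h 33 min + 9 h 52 min + 10 h 54 min = 34 h 0 min.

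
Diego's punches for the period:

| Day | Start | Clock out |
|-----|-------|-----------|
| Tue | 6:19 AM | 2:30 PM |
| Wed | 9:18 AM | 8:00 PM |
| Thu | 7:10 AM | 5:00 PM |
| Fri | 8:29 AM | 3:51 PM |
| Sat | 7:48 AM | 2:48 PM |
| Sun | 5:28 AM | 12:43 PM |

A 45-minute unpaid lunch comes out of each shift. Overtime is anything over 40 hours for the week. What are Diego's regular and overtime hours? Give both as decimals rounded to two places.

Regular 40.00 hours, overtime 5.83 hours

Tue: 6:19 AM–2:30 PM = 8 h 11 min; less 45 min break → 7 h 26 min
Wed: 9:18 AM–8:00 PM = 10 h 42 min; less 45 min break → 9 h 57 min
Thu: 7:10 AM–5:00 PM = 9 h 50 min; less 45 min break → 9 h 5 min
Fri: 8:29 AM–3:51 PM = 7 h 22 min; less 45 min break → 6 h 37 min
Sat: 7:48 AM–2:48 PM = 7 h 0 min; less 45 min break → 6 h 15 min
Sun: 5:28 AM–12:43 PM = 7 h 15 min; less 45 min break → 6 h 30 min
Total worked: 45 h 50 min = 45.83 h.
Threshold 40 h → overtime 5 h 50 min, regular 40 h 0 min.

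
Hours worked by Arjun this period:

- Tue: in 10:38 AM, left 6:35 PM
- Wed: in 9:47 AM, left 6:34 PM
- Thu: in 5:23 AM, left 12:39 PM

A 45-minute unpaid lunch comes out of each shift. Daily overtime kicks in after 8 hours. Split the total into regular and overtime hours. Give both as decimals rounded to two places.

Tue: 10:38 AM–6:35 PM = 7 h 57 min; less 45 min break → 7 h 12 min
Wed: 9:47 AM–6:34 PM = 8 h 47 min; less 45 min break → 8 h 2 min
Thu: 5:23 AM–12:39 PM = 7 h 16 min; less 45 min break → 6 h 31 min
Tue reg 7 h 12 min / OT 0 h 0 min; Wed reg 8 h 0 min / OT 0 h 2 min; Thu reg 6 h 31 min / OT 0 h 0 min.
Totals: regular 21 h 43 min, overtime 0 h 2 min.

Regular 21.72 hours, overtime 0.03 hours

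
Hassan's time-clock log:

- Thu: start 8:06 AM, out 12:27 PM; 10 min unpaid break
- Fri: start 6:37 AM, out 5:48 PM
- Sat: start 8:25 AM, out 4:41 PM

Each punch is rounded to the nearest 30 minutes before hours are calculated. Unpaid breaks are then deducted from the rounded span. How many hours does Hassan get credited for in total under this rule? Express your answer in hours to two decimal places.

Thu: in 8:06 AM→8:00 AM, out 12:27 PM→12:30 PM; 4 h 30 min − 10 min = 4 h 20 min
Fri: in 6:37 AM→6:30 AM, out 5:48 PM→6:00 PM; 11 h 30 min
Sat: in 8:25 AM→8:30 AM, out 4:41 PM→4:30 PM; 8 h 0 min
Total credited: 23 h 50 min.

23.83 hours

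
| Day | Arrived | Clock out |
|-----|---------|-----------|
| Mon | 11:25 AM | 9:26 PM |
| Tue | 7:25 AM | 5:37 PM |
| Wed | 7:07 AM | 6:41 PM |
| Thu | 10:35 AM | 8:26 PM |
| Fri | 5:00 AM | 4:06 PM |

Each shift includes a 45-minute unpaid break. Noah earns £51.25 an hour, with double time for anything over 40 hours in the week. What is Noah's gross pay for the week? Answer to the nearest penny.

£2970.79

Mon: 11:25 AM–9:26 PM = 10 h 1 min; less 45 min break → 9 h 16 min
Tue: 7:25 AM–5:37 PM = 10 h 12 min; less 45 min break → 9 h 27 min
Wed: 7:07 AM–6:41 PM = 11 h 34 min; less 45 min break → 10 h 49 min
Thu: 10:35 AM–8:26 PM = 9 h 51 min; less 45 min break → 9 h 6 min
Fri: 5:00 AM–4:06 PM = 11 h 6 min; less 45 min break → 10 h 21 min
Total worked: 48 h 59 min = 2939 min.
Regular 40 h 0 min = 2400 min at £51.25/h; overtime 8 h 59 min = 539 min at £102.50/h.
Pay = (2400 × £51.25 + 539 × £102.50) ÷ 60 = £2970.79.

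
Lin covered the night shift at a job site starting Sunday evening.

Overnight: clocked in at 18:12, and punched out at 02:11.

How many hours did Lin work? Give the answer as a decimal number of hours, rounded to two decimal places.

7.98 hours

Overnight: 18:12 → midnight = 5 h 48 min; midnight → 02:11 = 2 h 11 min; span 7 h 59 min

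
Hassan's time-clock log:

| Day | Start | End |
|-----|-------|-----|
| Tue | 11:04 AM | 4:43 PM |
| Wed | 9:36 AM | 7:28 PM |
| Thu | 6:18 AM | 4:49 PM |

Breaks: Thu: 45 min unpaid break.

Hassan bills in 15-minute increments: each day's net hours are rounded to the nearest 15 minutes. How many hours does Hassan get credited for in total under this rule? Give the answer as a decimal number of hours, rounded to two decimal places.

25.25 hours

Tue: 11:04 AM–4:43 PM = 5 h 39 min → rounds to 5 h 45 min
Wed: 9:36 AM–7:28 PM = 9 h 52 min → rounds to 9 h 45 min
Thu: 6:18 AM–4:49 PM = 10 h 31 min − 45 min = 9 h 46 min → rounds to 9 h 45 min
Total credited: 25 h 15 min.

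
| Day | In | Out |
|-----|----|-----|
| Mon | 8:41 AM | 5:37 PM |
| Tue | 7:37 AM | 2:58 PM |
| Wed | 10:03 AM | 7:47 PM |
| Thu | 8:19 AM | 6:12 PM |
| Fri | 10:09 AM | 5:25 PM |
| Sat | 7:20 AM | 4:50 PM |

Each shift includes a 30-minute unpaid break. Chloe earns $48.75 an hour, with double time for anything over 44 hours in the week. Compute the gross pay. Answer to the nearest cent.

Mon: 8:41 AM–5:37 PM = 8 h 56 min; less 30 min break → 8 h 26 min
Tue: 7:37 AM–2:58 PM = 7 h 21 min; less 30 min break → 6 h 51 min
Wed: 10:03 AM–7:47 PM = 9 h 44 min; less 30 min break → 9 h 14 min
Thu: 8:19 AM–6:12 PM = 9 h 53 min; less 30 min break → 9 h 23 min
Fri: 10:09 AM–5:25 PM = 7 h 16 min; less 30 min break → 6 h 46 min
Sat: 7:20 AM–4:50 PM = 9 h 30 min; less 30 min break → 9 h 0 min
Total worked: 49 h 40 min = 2980 min.
Regular 44 h 0 min = 2640 min at $48.75/h; overtime 5 h 40 min = 340 min at $97.50/h.
Pay = (2640 × $48.75 + 340 × $97.50) ÷ 60 = $2697.50.

$2697.50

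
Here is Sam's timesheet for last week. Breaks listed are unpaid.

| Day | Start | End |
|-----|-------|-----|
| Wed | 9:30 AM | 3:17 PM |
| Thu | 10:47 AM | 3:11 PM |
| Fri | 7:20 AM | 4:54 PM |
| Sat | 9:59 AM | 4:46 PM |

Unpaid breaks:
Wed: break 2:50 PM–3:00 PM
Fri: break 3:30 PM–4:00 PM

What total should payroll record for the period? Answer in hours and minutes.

25 h 52 min

Wed: 9:30 AM–3:17 PM = 5 h 47 min; less 10 min break → 5 h 37 min
Thu: 10:47 AM–3:11 PM = 4 h 24 min
Fri: 7:20 AM–4:54 PM = 9 h 34 min; less 30 min break → 9 h 4 min
Sat: 9:59 AM–4:46 PM = 6 h 47 min
Total: 5 h 37 min + 4 h 24 min + 9 h 4 min + 6 h 47 min = 25 h 52 min.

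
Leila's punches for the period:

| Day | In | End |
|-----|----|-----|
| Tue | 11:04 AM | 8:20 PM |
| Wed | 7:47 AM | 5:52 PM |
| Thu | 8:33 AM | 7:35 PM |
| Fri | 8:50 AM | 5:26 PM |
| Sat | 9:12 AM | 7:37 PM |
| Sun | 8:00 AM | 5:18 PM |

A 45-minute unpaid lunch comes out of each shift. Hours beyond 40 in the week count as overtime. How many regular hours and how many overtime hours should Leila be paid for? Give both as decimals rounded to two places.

Tue: 11:04 AM–8:20 PM = 9 h 16 min; less 45 min break → 8 h 31 min
Wed: 7:47 AM–5:52 PM = 10 h 5 min; less 45 min break → 9 h 20 min
Thu: 8:33 AM–7:35 PM = 11 h 2 min; less 45 min break → 10 h 17 min
Fri: 8:50 AM–5:26 PM = 8 h 36 min; less 45 min break → 7 h 51 min
Sat: 9:12 AM–7:37 PM = 10 h 25 min; less 45 min break → 9 h 40 min
Sun: 8:00 AM–5:18 PM = 9 h 18 min; less 45 min break → 8 h 33 min
Total worked: 54 h 12 min = 54.20 h.
Threshold 40 h → overtime 14 h 12 min, regular 40 h 0 min.

Regular 40.00 hours, overtime 14.20 hours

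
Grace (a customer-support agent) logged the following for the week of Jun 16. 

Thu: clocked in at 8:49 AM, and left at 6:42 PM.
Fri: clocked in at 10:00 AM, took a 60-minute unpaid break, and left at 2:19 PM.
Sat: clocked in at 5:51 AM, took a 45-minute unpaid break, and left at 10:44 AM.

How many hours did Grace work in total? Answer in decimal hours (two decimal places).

17.33 hours

Thu: 8:49 AM–6:42 PM = 9 h 53 min
Fri: 10:00 AM–2:19 PM = 4 h 19 min; less 60 min break → 3 h 19 min
Sat: 5:51 AM–10:44 AM = 4 h 53 min; less 45 min break → 4 h 8 min
Total: 9 h 53 min + 3 h 19 min + 4 h 8 min = 17 h 20 min.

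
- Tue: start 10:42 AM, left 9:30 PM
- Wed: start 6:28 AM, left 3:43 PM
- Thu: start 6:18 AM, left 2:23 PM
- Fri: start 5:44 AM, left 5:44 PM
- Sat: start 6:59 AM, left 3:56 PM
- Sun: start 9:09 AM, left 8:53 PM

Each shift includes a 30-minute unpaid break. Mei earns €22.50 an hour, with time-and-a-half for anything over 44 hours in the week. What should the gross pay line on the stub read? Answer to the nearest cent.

€1456.31

Tue: 10:42 AM–9:30 PM = 10 h 48 min; less 30 min break → 10 h 18 min
Wed: 6:28 AM–3:43 PM = 9 h 15 min; less 30 min break → 8 h 45 min
Thu: 6:18 AM–2:23 PM = 8 h 5 min; less 30 min break → 7 h 35 min
Fri: 5:44 AM–5:44 PM = 12 h 0 min; less 30 min break → 11 h 30 min
Sat: 6:59 AM–3:56 PM = 8 h 57 min; less 30 min break → 8 h 27 min
Sun: 9:09 AM–8:53 PM = 11 h 44 min; less 30 min break → 11 h 14 min
Total worked: 57 h 49 min = 3469 min.
Regular 44 h 0 min = 2640 min at €22.50/h; overtime 13 h 49 min = 829 min at €33.75/h.
Pay = (2640 × €22.50 + 829 × €33.75) ÷ 60 = €1456.31.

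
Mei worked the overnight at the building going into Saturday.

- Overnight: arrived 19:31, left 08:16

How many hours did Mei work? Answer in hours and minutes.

Overnight: 19:31 → midnight = 4 h 29 min; midnight → 08:16 = 8 h 16 min; span 12 h 45 min

12 h 45 min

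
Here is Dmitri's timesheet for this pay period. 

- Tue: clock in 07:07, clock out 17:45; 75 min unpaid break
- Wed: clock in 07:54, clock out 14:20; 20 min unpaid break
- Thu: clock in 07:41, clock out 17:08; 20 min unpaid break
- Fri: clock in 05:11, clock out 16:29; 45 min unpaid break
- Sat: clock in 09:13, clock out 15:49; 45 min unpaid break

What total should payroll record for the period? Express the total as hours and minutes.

41 h 0 min

Tue: 07:07–17:45 = 10 h 38 min; less 75 min break → 9 h 23 min
Wed: 07:54–14:20 = 6 h 26 min; less 20 min break → 6 h 6 min
Thu: 07:41–17:08 = 9 h 27 min; less 20 min break → 9 h 7 min
Fri: 05:11–16:29 = 11 h 18 min; less 45 min break → 10 h 33 min
Sat: 09:13–15:49 = 6 h 36 min; less 45 min break → 5 h 51 min
Total: 9 h 23 min + 6 h 6 min + 9 h 7 min + 10 h 33 min + 5 h 51 min = 41 h 0 min.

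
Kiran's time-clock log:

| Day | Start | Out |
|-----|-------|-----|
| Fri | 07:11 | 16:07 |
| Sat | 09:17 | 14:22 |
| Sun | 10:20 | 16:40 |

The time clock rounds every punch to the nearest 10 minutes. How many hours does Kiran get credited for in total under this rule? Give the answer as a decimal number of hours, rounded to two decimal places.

Fri: in 07:11→07:10, out 16:07→16:10; 9 h 0 min
Sat: in 09:17→09:20, out 14:22→14:20; 5 h 0 min
Sun: in 10:20→10:20, out 16:40→16:40; 6 h 20 min
Total credited: 20 h 20 min.

20.33 hours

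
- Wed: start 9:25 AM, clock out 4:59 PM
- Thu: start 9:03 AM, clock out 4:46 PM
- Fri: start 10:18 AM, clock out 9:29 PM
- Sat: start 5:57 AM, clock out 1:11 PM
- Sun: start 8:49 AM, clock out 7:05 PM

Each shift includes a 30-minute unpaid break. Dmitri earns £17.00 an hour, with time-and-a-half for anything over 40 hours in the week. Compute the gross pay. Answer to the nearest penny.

£717.40

Wed: 9:25 AM–4:59 PM = 7 h 34 min; less 30 min break → 7 h 4 min
Thu: 9:03 AM–4:46 PM = 7 h 43 min; less 30 min break → 7 h 13 min
Fri: 10:18 AM–9:29 PM = 11 h 11 min; less 30 min break → 10 h 41 min
Sat: 5:57 AM–1:11 PM = 7 h 14 min; less 30 min break → 6 h 44 min
Sun: 8:49 AM–7:05 PM = 10 h 16 min; less 30 min break → 9 h 46 min
Total worked: 41 h 28 min = 2488 min.
Regular 40 h 0 min = 2400 min at £17.00/h; overtime 1 h 28 min = 88 min at £25.50/h.
Pay = (2400 × £17.00 + 88 × £25.50) ÷ 60 = £717.40.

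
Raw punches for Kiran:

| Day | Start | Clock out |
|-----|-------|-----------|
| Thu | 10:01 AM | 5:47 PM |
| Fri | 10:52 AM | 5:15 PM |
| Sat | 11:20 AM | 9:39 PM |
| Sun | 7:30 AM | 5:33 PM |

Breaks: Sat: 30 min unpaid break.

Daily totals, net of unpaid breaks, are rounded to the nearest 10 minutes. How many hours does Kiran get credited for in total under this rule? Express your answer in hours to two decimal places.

Thu: 10:01 AM–5:47 PM = 7 h 46 min → rounds to 7 h 50 min
Fri: 10:52 AM–5:15 PM = 6 h 23 min → rounds to 6 h 20 min
Sat: 11:20 AM–9:39 PM = 10 h 19 min − 30 min = 9 h 49 min → rounds to 9 h 50 min
Sun: 7:30 AM–5:33 PM = 10 h 3 min → rounds to 10 h 0 min
Total credited: 34 h 0 min.

34.00 hours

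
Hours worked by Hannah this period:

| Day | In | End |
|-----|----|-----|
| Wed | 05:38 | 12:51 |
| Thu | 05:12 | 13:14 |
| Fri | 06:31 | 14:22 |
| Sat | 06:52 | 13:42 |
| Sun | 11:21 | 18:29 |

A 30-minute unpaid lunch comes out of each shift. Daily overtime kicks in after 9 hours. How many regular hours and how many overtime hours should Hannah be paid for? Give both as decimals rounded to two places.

Wed: 05:38–12:51 = 7 h 13 min; less 30 min break → 6 h 43 min
Thu: 05:12–13:14 = 8 h 2 min; less 30 min break → 7 h 32 min
Fri: 06:31–14:22 = 7 h 51 min; less 30 min break → 7 h 21 min
Sat: 06:52–13:42 = 6 h 50 min; less 30 min break → 6 h 20 min
Sun: 11:21–18:29 = 7 h 8 min; less 30 min break → 6 h 38 min
Wed reg 6 h 43 min / OT 0 h 0 min; Thu reg 7 h 32 min / OT 0 h 0 min; Fri reg 7 h 21 min / OT 0 h 0 min; Sat reg 6 h 20 min / OT 0 h 0 min; Sun reg 6 h 38 min / OT 0 h 0 min.
Totals: regular 34 h 34 min, overtime 0 h 0 min.

Regular 34.57 hours, overtime 0.00 hours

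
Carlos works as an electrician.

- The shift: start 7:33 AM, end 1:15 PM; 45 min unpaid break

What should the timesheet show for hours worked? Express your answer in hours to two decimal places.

4.95 hours

The shift: 7:33 AM–1:15 PM = 5 h 42 min; less 45 min break → 4 h 57 min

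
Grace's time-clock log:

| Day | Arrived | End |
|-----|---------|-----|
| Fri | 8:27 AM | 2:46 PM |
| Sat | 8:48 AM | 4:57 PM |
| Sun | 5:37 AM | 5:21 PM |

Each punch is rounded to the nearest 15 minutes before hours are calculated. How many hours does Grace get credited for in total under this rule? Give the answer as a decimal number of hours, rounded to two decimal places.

Fri: in 8:27 AM→8:30 AM, out 2:46 PM→2:45 PM; 6 h 15 min
Sat: in 8:48 AM→8:45 AM, out 4:57 PM→5:00 PM; 8 h 15 min
Sun: in 5:37 AM→5:30 AM, out 5:21 PM→5:15 PM; 11 h 45 min
Total credited: 26 h 15 min.

26.25 hours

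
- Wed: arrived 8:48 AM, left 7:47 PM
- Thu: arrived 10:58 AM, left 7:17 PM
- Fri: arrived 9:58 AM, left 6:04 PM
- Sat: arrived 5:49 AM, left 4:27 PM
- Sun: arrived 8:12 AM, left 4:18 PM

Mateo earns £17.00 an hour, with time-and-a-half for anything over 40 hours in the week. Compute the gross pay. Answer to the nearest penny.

Wed: 8:48 AM–7:47 PM = 10 h 59 min
Thu: 10:58 AM–7:17 PM = 8 h 19 min
Fri: 9:58 AM–6:04 PM = 8 h 6 min
Sat: 5:49 AM–4:27 PM = 10 h 38 min
Sun: 8:12 AM–4:18 PM = 8 h 6 min
Total worked: 46 h 8 min = 2768 min.
Regular 40 h 0 min = 2400 min at £17.00/h; overtime 6 h 8 min = 368 min at £25.50/h.
Pay = (2400 × £17.00 + 368 × £25.50) ÷ 60 = £836.40.

£836.40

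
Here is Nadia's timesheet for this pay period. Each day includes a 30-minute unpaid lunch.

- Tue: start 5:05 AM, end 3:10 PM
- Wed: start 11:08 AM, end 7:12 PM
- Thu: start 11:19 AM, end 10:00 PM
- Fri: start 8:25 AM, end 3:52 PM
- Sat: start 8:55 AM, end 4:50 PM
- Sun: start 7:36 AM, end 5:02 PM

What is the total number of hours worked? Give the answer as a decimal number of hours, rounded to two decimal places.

50.63 hours

Tue: 5:05 AM–3:10 PM = 10 h 5 min; less 30 min break → 9 h 35 min
Wed: 11:08 AM–7:12 PM = 8 h 4 min; less 30 min break → 7 h 34 min
Thu: 11:19 AM–10:00 PM = 10 h 41 min; less 30 min break → 10 h 11 min
Fri: 8:25 AM–3:52 PM = 7 h 27 min; less 30 min break → 6 h 57 min
Sat: 8:55 AM–4:50 PM = 7 h 55 min; less 30 min break → 7 h 25 min
Sun: 7:36 AM–5:02 PM = 9 h 26 min; less 30 min break → 8 h 56 min
Total: 9 h 35 min + 7 h 34 min + 10 h 11 min + 6 h 57 min + 7 h 25 min + 8 h 56 min = 50 h 38 min.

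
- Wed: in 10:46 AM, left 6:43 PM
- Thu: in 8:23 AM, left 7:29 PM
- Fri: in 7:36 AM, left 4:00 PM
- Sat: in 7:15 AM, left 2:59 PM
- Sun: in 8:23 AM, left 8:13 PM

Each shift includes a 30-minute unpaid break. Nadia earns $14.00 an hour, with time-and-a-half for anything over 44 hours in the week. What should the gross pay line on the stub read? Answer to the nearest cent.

$626.85

Wed: 10:46 AM–6:43 PM = 7 h 57 min; less 30 min break → 7 h 27 min
Thu: 8:23 AM–7:29 PM = 11 h 6 min; less 30 min break → 10 h 36 min
Fri: 7:36 AM–4:00 PM = 8 h 24 min; less 30 min break → 7 h 54 min
Sat: 7:15 AM–2:59 PM = 7 h 44 min; less 30 min break → 7 h 14 min
Sun: 8:23 AM–8:13 PM = 11 h 50 min; less 30 min break → 11 h 20 min
Total worked: 44 h 31 min = 2671 min.
Regular 44 h 0 min = 2640 min at $14.00/h; overtime 0 h 31 min = 31 min at $21.00/h.
Pay = (2640 × $14.00 + 31 × $21.00) ÷ 60 = $626.85.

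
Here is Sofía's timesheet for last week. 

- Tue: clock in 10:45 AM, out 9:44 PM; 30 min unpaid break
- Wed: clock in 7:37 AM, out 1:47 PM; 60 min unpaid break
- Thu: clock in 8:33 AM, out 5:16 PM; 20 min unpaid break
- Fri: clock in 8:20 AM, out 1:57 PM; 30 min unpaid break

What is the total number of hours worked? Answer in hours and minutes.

29 h 9 min

Tue: 10:45 AM–9:44 PM = 10 h 59 min; less 30 min break → 10 h 29 min
Wed: 7:37 AM–1:47 PM = 6 h 10 min; less 60 min break → 5 h 10 min
Thu: 8:33 AM–5:16 PM = 8 h 43 min; less 20 min break → 8 h 23 min
Fri: 8:20 AM–1:57 PM = 5 h 37 min; less 30 min break → 5 h 7 min
Total: 10 h 29 min + 5 h 10 min + 8 h 23 min + 5 h 7 min = 29 h 9 min.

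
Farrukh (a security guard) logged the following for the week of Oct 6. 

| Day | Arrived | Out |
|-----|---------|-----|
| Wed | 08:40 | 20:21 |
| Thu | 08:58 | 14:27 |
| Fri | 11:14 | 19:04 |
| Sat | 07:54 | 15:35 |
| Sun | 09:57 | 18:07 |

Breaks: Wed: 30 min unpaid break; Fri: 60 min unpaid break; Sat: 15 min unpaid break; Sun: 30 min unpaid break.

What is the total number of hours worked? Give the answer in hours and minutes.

Wed: 08:40–20:21 = 11 h 41 min; less 30 min break → 11 h 11 min
Thu: 08:58–14:27 = 5 h 29 min
Fri: 11:14–19:04 = 7 h 50 min; less 60 min break → 6 h 50 min
Sat: 07:54–15:35 = 7 h 41 min; less 15 min break → 7 h 26 min
Sun: 09:57–18:07 = 8 h 10 min; less 30 min break → 7 h 40 min
Total: 11 h 11 min + 5 h 29 min + 6 h 50 min + 7 h 26 min + 7 h 40 min = 38 h 36 min.

38 h 36 min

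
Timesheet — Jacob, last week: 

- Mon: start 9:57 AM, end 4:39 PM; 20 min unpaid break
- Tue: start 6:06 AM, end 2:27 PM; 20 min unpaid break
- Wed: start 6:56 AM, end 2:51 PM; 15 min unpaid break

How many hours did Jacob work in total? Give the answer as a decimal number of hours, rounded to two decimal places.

22.05 hours

Mon: 9:57 AM–4:39 PM = 6 h 42 min; less 20 min break → 6 h 22 min
Tue: 6:06 AM–2:27 PM = 8 h 21 min; less 20 min break → 8 h 1 min
Wed: 6:56 AM–2:51 PM = 7 h 55 min; less 15 min break → 7 h 40 min
Total: 6 h 22 min + 8 h 1 min + 7 h 40 min = 22 h 3 min.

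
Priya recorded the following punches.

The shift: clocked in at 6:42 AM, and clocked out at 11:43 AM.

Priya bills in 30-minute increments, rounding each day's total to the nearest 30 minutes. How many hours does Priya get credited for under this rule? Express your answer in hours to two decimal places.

5.00 hours

The shift: 6:42 AM–11:43 AM = 5 h 1 min → rounds to 5 h 0 min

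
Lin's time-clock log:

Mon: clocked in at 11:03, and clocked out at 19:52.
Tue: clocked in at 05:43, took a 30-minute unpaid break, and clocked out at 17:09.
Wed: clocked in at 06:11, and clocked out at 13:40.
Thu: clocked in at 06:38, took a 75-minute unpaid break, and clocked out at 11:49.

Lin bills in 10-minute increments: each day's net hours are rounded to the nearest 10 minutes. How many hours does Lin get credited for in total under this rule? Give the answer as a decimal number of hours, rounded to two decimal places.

31.33 hours

Mon: 11:03–19:52 = 8 h 49 min → rounds to 8 h 50 min
Tue: 05:43–17:09 = 11 h 26 min − 30 min = 10 h 56 min → rounds to 11 h 0 min
Wed: 06:11–13:40 = 7 h 29 min → rounds to 7 h 30 min
Thu: 06:38–11:49 = 5 h 11 min − 75 min = 3 h 56 min → rounds to 4 h 0 min
Total credited: 31 h 20 min.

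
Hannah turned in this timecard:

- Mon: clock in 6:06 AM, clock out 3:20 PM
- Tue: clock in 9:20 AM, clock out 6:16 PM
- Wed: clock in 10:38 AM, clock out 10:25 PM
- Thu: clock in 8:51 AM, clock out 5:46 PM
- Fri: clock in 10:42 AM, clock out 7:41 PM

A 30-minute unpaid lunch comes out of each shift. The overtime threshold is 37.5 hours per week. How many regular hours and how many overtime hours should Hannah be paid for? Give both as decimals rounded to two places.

Regular 37.50 hours, overtime 7.85 hours

Mon: 6:06 AM–3:20 PM = 9 h 14 min; less 30 min break → 8 h 44 min
Tue: 9:20 AM–6:16 PM = 8 h 56 min; less 30 min break → 8 h 26 min
Wed: 10:38 AM–10:25 PM = 11 h 47 min; less 30 min break → 11 h 17 min
Thu: 8:51 AM–5:46 PM = 8 h 55 min; less 30 min break → 8 h 25 min
Fri: 10:42 AM–7:41 PM = 8 h 59 min; less 30 min break → 8 h 29 min
Total worked: 45 h 21 min = 45.35 h.
Threshold 37.5 h → overtime 7 h 51 min, regular 37 h 30 min.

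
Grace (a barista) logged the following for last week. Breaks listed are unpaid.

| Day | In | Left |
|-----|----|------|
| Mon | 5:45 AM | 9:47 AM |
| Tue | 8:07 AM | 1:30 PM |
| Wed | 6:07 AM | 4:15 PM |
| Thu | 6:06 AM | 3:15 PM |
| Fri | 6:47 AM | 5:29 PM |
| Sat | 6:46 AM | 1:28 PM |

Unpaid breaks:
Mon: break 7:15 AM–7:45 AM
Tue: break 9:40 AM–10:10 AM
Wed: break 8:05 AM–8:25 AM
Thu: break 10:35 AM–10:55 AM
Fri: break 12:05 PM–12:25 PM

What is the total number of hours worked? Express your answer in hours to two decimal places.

44.10 hours

Mon: 5:45 AM–9:47 AM = 4 h 2 min; less 30 min break → 3 h 32 min
Tue: 8:07 AM–1:30 PM = 5 h 23 min; less 30 min break → 4 h 53 min
Wed: 6:07 AM–4:15 PM = 10 h 8 min; less 20 min break → 9 h 48 min
Thu: 6:06 AM–3:15 PM = 9 h 9 min; less 20 min break → 8 h 49 min
Fri: 6:47 AM–5:29 PM = 10 h 42 min; less 20 min break → 10 h 22 min
Sat: 6:46 AM–1:28 PM = 6 h 42 min
Total: 3 h 32 min + 4 h 53 min + 9 h 48 min + 8 h 49 min + 10 h 22 min + 6 h 42 min = 44 h 6 min.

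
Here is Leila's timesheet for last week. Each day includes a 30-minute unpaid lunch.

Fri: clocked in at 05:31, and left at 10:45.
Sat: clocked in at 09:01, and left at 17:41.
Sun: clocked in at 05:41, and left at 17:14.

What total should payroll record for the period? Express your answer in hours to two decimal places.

Fri: 05:31–10:45 = 5 h 14 min; less 30 min break → 4 h 44 min
Sat: 09:01–17:41 = 8 h 40 min; less 30 min break → 8 h 10 min
Sun: 05:41–17:14 = 11 h 33 min; less 30 min break → 11 h 3 min
Total: 4 h 44 min + 8 h 10 min + 11 h 3 min = 23 h 57 min.

23.95 hours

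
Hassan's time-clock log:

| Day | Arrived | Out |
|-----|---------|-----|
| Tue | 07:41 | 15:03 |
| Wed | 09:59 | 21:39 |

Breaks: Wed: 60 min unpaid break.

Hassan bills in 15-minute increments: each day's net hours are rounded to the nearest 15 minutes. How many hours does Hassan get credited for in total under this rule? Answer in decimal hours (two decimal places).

18.00 hours

Tue: 07:41–15:03 = 7 h 22 min → rounds to 7 h 15 min
Wed: 09:59–21:39 = 11 h 40 min − 60 min = 10 h 40 min → rounds to 10 h 45 min
Total credited: 18 h 0 min.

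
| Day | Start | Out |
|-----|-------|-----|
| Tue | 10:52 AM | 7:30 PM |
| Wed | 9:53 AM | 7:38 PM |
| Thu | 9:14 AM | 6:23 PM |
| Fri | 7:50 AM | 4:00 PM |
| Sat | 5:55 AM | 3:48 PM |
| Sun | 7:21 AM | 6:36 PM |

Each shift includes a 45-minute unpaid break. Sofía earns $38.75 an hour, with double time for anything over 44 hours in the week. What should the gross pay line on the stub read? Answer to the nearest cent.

Tue: 10:52 AM–7:30 PM = 8 h 38 min; less 45 min break → 7 h 53 min
Wed: 9:53 AM–7:38 PM = 9 h 45 min; less 45 min break → 9 h 0 min
Thu: 9:14 AM–6:23 PM = 9 h 9 min; less 45 min break → 8 h 24 min
Fri: 7:50 AM–4:00 PM = 8 h 10 min; less 45 min break → 7 h 25 min
Sat: 5:55 AM–3:48 PM = 9 h 53 min; less 45 min break → 9 h 8 min
Sun: 7:21 AM–6:36 PM = 11 h 15 min; less 45 min break → 10 h 30 min
Total worked: 52 h 20 min = 3140 min.
Regular 44 h 0 min = 2640 min at $38.75/h; overtime 8 h 20 min = 500 min at $77.50/h.
Pay = (2640 × $38.75 + 500 × $77.50) ÷ 60 = $2350.83.

$2350.83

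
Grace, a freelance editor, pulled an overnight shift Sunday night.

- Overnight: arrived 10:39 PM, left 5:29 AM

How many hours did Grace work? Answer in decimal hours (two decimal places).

6.83 hours

Overnight: 10:39 PM → midnight = 1 h 21 min; midnight → 5:29 AM = 5 h 29 min; span 6 h 50 min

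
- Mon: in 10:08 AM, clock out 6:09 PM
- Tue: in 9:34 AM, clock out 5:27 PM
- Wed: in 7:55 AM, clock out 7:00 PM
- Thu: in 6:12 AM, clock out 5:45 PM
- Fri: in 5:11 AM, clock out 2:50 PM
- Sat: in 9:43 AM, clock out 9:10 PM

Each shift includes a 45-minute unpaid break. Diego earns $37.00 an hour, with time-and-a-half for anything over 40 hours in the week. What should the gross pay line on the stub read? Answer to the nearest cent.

Mon: 10:08 AM–6:09 PM = 8 h 1 min; less 45 min break → 7 h 16 min
Tue: 9:34 AM–5:27 PM = 7 h 53 min; less 45 min break → 7 h 8 min
Wed: 7:55 AM–7:00 PM = 11 h 5 min; less 45 min break → 10 h 20 min
Thu: 6:12 AM–5:45 PM = 11 h 33 min; less 45 min break → 10 h 48 min
Fri: 5:11 AM–2:50 PM = 9 h 39 min; less 45 min break → 8 h 54 min
Sat: 9:43 AM–9:10 PM = 11 h 27 min; less 45 min break → 10 h 42 min
Total worked: 55 h 8 min = 3308 min.
Regular 40 h 0 min = 2400 min at $37.00/h; overtime 15 h 8 min = 908 min at $55.50/h.
Pay = (2400 × $37.00 + 908 × $55.50) ÷ 60 = $2319.90.

$2319.90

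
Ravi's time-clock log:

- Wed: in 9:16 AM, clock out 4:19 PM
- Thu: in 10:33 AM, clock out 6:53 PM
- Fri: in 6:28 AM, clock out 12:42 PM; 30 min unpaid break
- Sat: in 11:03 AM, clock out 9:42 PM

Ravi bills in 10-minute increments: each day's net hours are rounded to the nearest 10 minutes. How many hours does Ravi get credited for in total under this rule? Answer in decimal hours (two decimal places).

Wed: 9:16 AM–4:19 PM = 7 h 3 min → rounds to 7 h 0 min
Thu: 10:33 AM–6:53 PM = 8 h 20 min → rounds to 8 h 20 min
Fri: 6:28 AM–12:42 PM = 6 h 14 min − 30 min = 5 h 44 min → rounds to 5 h 40 min
Sat: 11:03 AM–9:42 PM = 10 h 39 min → rounds to 10 h 40 min
Total credited: 31 h 40 min.

31.67 hours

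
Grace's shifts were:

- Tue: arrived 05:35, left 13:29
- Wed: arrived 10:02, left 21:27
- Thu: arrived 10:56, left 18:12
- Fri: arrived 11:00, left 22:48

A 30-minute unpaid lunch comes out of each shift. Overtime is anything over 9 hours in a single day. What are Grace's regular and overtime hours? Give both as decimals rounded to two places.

Regular 32.17 hours, overtime 4.22 hours

Tue: 05:35–13:29 = 7 h 54 min; less 30 min break → 7 h 24 min
Wed: 10:02–21:27 = 11 h 25 min; less 30 min break → 10 h 55 min
Thu: 10:56–18:12 = 7 h 16 min; less 30 min break → 6 h 46 min
Fri: 11:00–22:48 = 11 h 48 min; less 30 min break → 11 h 18 min
Tue reg 7 h 24 min / OT 0 h 0 min; Wed reg 9 h 0 min / OT 1 h 55 min; Thu reg 6 h 46 min / OT 0 h 0 min; Fri reg 9 h 0 min / OT 2 h 18 min.
Totals: regular 32 h 10 min, overtime 4 h 13 min.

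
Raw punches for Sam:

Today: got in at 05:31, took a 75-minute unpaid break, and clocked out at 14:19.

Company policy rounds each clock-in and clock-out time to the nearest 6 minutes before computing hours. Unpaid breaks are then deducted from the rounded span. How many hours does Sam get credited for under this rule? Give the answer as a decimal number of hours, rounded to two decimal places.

7.55 hours

Today: in 05:31→05:30, out 14:19→14:18; 8 h 48 min − 75 min = 7 h 33 min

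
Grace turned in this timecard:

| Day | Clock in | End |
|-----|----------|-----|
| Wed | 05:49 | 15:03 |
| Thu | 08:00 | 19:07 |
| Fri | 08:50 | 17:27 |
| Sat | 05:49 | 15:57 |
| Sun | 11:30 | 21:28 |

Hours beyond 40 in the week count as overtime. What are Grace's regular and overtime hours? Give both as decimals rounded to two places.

Wed: 05:49–15:03 = 9 h 14 min
Thu: 08:00–19:07 = 11 h 7 min
Fri: 08:50–17:27 = 8 h 37 min
Sat: 05:49–15:57 = 10 h 8 min
Sun: 11:30–21:28 = 9 h 58 min
Total worked: 49 h 4 min = 49.07 h.
Threshold 40 h → overtime 9 h 4 min, regular 40 h 0 min.

Regular 40.00 hours, overtime 9.07 hours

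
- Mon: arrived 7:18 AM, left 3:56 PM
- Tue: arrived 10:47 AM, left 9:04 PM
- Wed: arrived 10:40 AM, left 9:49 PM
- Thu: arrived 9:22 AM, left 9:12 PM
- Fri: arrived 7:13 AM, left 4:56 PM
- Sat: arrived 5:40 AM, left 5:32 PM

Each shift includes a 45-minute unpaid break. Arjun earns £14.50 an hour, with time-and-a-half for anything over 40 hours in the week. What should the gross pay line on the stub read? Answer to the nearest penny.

Mon: 7:18 AM–3:56 PM = 8 h 38 min; less 45 min break → 7 h 53 min
Tue: 10:47 AM–9:04 PM = 10 h 17 min; less 45 min break → 9 h 32 min
Wed: 10:40 AM–9:49 PM = 11 h 9 min; less 45 min break → 10 h 24 min
Thu: 9:22 AM–9:12 PM = 11 h 50 min; less 45 min break → 11 h 5 min
Fri: 7:13 AM–4:56 PM = 9 h 43 min; less 45 min break → 8 h 58 min
Sat: 5:40 AM–5:32 PM = 11 h 52 min; less 45 min break → 11 h 7 min
Total worked: 58 h 59 min = 3539 min.
Regular 40 h 0 min = 2400 min at £14.50/h; overtime 18 h 59 min = 1139 min at £21.75/h.
Pay = (2400 × £14.50 + 1139 × £21.75) ÷ 60 = £992.89.

£992.89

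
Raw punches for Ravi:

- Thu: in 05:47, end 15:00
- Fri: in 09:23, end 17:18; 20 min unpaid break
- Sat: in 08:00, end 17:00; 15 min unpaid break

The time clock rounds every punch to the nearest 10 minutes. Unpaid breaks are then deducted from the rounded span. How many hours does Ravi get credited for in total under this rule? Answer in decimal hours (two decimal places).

Thu: in 05:47→05:50, out 15:00→15:00; 9 h 10 min
Fri: in 09:23→09:20, out 17:18→17:20; 8 h 0 min − 20 min = 7 h 40 min
Sat: in 08:00→08:00, out 17:00→17:00; 9 h 0 min − 15 min = 8 h 45 min
Total credited: 25 h 35 min.

25.58 hours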